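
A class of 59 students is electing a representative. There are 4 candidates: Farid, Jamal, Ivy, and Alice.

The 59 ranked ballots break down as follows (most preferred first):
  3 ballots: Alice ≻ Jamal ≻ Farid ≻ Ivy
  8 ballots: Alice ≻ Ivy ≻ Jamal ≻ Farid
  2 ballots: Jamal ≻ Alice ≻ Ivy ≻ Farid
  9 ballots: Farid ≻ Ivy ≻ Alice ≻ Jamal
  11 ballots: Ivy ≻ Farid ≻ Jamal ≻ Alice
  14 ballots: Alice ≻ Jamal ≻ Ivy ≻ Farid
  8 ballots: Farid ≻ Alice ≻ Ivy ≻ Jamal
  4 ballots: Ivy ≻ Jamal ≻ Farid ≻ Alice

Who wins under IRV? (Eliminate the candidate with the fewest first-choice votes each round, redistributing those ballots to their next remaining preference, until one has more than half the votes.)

Farid

Round 1: Farid 17, Jamal 2, Ivy 15, Alice 25. Jamal eliminated.
Round 2: Farid 17, Ivy 15, Alice 27. Ivy eliminated.
Round 3: Farid 32, Alice 27. Farid has a majority (≥30).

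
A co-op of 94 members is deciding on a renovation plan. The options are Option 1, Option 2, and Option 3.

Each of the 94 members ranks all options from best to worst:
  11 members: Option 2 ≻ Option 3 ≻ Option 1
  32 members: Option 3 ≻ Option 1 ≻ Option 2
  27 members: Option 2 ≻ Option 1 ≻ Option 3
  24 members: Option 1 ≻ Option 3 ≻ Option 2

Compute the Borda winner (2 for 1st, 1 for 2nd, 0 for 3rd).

Option 1: 11×0 + 32×1 + 27×1 + 24×2 = 107
Option 2: 11×2 + 32×0 + 27×2 + 24×0 = 76
Option 3: 11×1 + 32×2 + 27×0 + 24×1 = 99

Option 1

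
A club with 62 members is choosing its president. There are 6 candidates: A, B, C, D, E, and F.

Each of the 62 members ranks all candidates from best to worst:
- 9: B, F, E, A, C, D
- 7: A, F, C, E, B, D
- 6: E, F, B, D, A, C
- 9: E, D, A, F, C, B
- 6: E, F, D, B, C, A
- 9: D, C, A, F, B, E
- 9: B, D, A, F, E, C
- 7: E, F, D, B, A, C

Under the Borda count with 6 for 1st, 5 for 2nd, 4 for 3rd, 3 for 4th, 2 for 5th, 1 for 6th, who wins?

F

A: 9×3 + 7×6 + 6×2 + 9×4 + 6×1 + 9×4 + 9×4 + 7×2 = 209
B: 9×6 + 7×2 + 6×4 + 9×1 + 6×3 + 9×2 + 9×6 + 7×3 = 212
C: 9×2 + 7×4 + 6×1 + 9×2 + 6×2 + 9×5 + 9×1 + 7×1 = 143
D: 9×1 + 7×1 + 6×3 + 9×5 + 6×4 + 9×6 + 9×5 + 7×4 = 230
E: 9×4 + 7×3 + 6×6 + 9×6 + 6×6 + 9×1 + 9×2 + 7×6 = 252
F: 9×5 + 7×5 + 6×5 + 9×3 + 6×5 + 9×3 + 9×3 + 7×5 = 256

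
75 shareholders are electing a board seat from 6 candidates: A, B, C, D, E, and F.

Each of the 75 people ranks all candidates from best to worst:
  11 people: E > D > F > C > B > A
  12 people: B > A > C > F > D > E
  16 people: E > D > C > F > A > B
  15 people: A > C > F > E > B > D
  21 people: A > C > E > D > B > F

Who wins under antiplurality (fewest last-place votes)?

C

Last-place votes: A 11, B 16, C 0, D 15, E 12, F 21.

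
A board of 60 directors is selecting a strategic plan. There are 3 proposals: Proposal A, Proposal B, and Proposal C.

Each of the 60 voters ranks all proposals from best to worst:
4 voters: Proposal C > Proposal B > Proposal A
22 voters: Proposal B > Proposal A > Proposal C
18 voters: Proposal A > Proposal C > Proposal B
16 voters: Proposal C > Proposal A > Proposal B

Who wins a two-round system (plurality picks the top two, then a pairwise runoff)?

Proposal C

Round 1 first-place votes: Proposal A 18, Proposal B 22, Proposal C 20. Proposal B and Proposal C advance.
Runoff: Proposal B is ranked above Proposal C on 22 ballots, Proposal C above Proposal B on 38.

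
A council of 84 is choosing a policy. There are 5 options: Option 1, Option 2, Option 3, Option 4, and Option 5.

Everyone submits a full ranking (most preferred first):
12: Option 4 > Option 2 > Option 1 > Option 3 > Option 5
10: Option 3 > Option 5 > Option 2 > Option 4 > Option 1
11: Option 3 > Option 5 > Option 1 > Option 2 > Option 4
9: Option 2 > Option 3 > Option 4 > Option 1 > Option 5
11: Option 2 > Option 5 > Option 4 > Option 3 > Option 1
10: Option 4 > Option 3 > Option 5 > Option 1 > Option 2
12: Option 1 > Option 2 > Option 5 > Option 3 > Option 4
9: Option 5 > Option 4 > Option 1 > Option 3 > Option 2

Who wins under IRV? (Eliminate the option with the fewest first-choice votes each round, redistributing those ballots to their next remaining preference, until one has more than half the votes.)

Round 1: Option 1 12, Option 2 20, Option 3 21, Option 4 22, Option 5 9. Option 5 eliminated.
Round 2: Option 1 12, Option 2 20, Option 3 21, Option 4 31. Option 1 eliminated.
Round 3: Option 2 32, Option 3 21, Option 4 31. Option 3 eliminated.
Round 4: Option 2 53, Option 4 31. Option 2 has a majority (≥43).

Option 2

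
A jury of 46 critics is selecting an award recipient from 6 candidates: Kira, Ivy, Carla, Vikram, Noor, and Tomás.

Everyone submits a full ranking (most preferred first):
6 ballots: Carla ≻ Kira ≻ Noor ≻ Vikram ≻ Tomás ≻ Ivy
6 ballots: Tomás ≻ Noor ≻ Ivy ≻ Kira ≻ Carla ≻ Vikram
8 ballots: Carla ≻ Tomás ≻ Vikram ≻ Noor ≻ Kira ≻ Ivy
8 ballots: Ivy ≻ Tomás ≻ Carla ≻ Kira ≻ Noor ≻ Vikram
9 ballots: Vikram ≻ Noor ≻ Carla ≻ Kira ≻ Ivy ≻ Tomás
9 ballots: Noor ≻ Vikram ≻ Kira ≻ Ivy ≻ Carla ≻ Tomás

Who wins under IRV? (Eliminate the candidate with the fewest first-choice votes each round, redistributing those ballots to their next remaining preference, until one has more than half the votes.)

Noor

Round 1: Kira 0, Ivy 8, Carla 14, Vikram 9, Noor 9, Tomás 6. Kira eliminated.
Round 2: Ivy 8, Carla 14, Vikram 9, Noor 9, Tomás 6. Tomás eliminated.
Round 3: Ivy 8, Carla 14, Vikram 9, Noor 15. Ivy eliminated.
Round 4: Carla 22, Vikram 9, Noor 15. Vikram eliminated.
Round 5: Carla 22, Noor 24. Noor has a majority (≥24).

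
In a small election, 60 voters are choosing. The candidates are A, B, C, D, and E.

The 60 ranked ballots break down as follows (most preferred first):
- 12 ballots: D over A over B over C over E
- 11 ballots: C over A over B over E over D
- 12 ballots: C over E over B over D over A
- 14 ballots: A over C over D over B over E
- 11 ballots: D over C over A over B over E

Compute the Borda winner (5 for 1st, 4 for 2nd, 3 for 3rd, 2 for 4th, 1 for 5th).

C

A: 12×4 + 11×4 + 12×1 + 14×5 + 11×3 = 207
B: 12×3 + 11×3 + 12×3 + 14×2 + 11×2 = 155
C: 12×2 + 11×5 + 12×5 + 14×4 + 11×4 = 239
D: 12×5 + 11×1 + 12×2 + 14×3 + 11×5 = 192
E: 12×1 + 11×2 + 12×4 + 14×1 + 11×1 = 107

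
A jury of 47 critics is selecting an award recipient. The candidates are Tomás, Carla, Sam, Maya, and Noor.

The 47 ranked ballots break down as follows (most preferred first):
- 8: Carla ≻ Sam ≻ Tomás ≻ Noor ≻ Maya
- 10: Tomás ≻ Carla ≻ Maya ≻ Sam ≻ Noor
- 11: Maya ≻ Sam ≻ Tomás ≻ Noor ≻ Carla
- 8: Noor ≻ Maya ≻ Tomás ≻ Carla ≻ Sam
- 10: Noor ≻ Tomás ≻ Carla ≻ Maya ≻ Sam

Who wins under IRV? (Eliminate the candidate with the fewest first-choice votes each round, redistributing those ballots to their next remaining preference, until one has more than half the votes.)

Round 1: Tomás 10, Carla 8, Sam 0, Maya 11, Noor 18. Sam eliminated.
Round 2: Tomás 10, Carla 8, Maya 11, Noor 18. Carla eliminated.
Round 3: Tomás 18, Maya 11, Noor 18. Maya eliminated.
Round 4: Tomás 29, Noor 18. Tomás has a majority (≥24).

Tomás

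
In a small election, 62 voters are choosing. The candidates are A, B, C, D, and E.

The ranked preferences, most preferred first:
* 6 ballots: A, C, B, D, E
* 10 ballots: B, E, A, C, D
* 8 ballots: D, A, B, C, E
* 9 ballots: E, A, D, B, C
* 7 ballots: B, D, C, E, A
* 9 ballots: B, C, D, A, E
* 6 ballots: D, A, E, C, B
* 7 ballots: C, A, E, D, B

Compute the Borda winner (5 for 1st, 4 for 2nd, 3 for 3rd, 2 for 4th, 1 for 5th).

A

A: 6×5 + 10×3 + 8×4 + 9×4 + 7×1 + 9×2 + 6×4 + 7×4 = 205
B: 6×3 + 10×5 + 8×3 + 9×2 + 7×5 + 9×5 + 6×1 + 7×1 = 203
C: 6×4 + 10×2 + 8×2 + 9×1 + 7×3 + 9×4 + 6×2 + 7×5 = 173
D: 6×2 + 10×1 + 8×5 + 9×3 + 7×4 + 9×3 + 6×5 + 7×2 = 188
E: 6×1 + 10×4 + 8×1 + 9×5 + 7×2 + 9×1 + 6×3 + 7×3 = 161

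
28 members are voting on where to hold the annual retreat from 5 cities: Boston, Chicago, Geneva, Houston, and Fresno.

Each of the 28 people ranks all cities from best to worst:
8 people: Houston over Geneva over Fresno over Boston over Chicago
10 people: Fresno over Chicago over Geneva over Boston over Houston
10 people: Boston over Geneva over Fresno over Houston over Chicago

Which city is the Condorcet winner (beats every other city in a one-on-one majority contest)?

Geneva

Geneva vs Boston: 18–10
Geneva vs Chicago: 18–10
Geneva vs Houston: 20–8
Geneva vs Fresno: 18–10
Geneva beats every other city.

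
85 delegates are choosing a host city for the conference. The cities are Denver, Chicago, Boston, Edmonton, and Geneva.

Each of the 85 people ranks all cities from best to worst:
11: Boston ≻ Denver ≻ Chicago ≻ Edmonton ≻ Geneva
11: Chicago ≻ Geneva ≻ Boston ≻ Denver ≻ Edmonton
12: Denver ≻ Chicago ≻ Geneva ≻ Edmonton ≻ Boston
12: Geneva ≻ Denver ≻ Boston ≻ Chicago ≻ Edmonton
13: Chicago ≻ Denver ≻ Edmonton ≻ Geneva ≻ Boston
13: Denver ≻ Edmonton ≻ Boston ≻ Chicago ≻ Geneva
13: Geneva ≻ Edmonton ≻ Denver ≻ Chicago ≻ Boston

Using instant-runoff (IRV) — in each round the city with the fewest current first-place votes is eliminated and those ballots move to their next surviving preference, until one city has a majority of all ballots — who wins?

Denver

Round 1: Denver 25, Chicago 24, Boston 11, Edmonton 0, Geneva 25. Edmonton eliminated.
Round 2: Denver 25, Chicago 24, Boston 11, Geneva 25. Boston eliminated.
Round 3: Denver 36, Chicago 24, Geneva 25. Chicago eliminated.
Round 4: Denver 49, Geneva 36. Denver has a majority (≥43).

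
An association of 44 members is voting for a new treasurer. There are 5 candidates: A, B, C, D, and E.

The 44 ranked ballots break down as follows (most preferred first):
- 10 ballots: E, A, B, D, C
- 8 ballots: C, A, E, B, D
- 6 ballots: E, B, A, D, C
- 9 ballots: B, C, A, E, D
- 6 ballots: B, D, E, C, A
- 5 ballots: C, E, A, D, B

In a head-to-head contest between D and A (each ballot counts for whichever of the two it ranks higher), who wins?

D is ranked above A on 6 ballots; A above D on 38.

A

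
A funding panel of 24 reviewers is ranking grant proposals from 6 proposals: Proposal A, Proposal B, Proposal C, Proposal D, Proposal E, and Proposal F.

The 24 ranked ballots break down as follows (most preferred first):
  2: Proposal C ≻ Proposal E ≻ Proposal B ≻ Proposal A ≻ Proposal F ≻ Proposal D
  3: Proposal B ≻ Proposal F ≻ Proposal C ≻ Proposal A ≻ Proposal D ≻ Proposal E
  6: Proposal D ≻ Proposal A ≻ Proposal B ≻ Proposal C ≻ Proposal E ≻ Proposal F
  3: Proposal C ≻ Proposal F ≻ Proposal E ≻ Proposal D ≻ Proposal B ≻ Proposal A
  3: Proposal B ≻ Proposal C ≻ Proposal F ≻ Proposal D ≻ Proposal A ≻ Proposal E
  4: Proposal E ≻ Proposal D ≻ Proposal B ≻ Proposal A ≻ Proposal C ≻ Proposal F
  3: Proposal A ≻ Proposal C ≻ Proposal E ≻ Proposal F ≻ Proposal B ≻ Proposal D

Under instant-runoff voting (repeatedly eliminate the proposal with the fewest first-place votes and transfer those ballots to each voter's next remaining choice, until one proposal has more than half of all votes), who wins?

Round 1: Proposal A 3, Proposal B 6, Proposal C 5, Proposal D 6, Proposal E 4, Proposal F 0. Proposal F eliminated.
Round 2: Proposal A 3, Proposal B 6, Proposal C 5, Proposal D 6, Proposal E 4. Proposal A eliminated.
Round 3: Proposal B 6, Proposal C 8, Proposal D 6, Proposal E 4. Proposal E eliminated.
Round 4: Proposal B 6, Proposal C 8, Proposal D 10. Proposal B eliminated.
Round 5: Proposal C 14, Proposal D 10. Proposal C has a majority (≥13).

Proposal C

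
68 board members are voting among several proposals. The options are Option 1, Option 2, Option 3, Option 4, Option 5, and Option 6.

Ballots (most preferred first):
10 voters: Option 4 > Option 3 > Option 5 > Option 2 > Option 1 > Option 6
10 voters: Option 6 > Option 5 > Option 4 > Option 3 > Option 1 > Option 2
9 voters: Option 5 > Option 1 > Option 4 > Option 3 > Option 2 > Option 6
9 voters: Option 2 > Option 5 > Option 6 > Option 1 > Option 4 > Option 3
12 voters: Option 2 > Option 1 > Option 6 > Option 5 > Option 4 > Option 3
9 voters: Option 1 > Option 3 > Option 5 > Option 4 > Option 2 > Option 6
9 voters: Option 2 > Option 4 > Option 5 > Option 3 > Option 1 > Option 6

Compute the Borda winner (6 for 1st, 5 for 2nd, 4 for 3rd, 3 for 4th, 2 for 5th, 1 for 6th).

Option 1: 10×2 + 10×2 + 9×5 + 9×3 + 12×5 + 9×6 + 9×2 = 244
Option 2: 10×3 + 10×1 + 9×2 + 9×6 + 12×6 + 9×2 + 9×6 = 256
Option 3: 10×5 + 10×3 + 9×3 + 9×1 + 12×1 + 9×5 + 9×3 = 200
Option 4: 10×6 + 10×4 + 9×4 + 9×2 + 12×2 + 9×3 + 9×5 = 250
Option 5: 10×4 + 10×5 + 9×6 + 9×5 + 12×3 + 9×4 + 9×4 = 297
Option 6: 10×1 + 10×6 + 9×1 + 9×4 + 12×4 + 9×1 + 9×1 = 181

Option 5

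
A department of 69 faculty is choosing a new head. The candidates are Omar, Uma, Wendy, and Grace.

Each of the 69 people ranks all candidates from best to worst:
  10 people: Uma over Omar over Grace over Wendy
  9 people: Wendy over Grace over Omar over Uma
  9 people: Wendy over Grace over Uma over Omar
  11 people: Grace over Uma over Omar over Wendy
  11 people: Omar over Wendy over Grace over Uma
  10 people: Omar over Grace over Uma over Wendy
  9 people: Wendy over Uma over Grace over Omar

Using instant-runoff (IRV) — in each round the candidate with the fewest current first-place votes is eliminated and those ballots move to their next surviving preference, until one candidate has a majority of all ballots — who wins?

Omar

Round 1: Omar 21, Uma 10, Wendy 27, Grace 11. Uma eliminated.
Round 2: Omar 31, Wendy 27, Grace 11. Grace eliminated.
Round 3: Omar 42, Wendy 27. Omar has a majority (≥35).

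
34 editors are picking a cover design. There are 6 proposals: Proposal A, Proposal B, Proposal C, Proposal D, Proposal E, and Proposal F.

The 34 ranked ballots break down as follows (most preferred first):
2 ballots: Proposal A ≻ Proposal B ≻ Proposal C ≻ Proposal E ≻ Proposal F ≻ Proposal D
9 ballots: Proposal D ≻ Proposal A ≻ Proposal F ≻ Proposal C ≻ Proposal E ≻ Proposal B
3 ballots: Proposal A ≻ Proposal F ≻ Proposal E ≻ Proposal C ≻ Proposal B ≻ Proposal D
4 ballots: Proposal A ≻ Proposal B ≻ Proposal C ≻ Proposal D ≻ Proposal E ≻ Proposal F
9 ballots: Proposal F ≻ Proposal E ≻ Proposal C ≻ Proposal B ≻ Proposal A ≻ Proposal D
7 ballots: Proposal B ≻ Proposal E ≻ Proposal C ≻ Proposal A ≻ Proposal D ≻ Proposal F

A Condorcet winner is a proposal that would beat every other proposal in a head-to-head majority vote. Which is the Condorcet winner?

Proposal A

Proposal A vs Proposal B: 18–16
Proposal A vs Proposal C: 18–16
Proposal A vs Proposal D: 25–9
Proposal A vs Proposal E: 18–16
Proposal A vs Proposal F: 25–9
Proposal A beats every other proposal.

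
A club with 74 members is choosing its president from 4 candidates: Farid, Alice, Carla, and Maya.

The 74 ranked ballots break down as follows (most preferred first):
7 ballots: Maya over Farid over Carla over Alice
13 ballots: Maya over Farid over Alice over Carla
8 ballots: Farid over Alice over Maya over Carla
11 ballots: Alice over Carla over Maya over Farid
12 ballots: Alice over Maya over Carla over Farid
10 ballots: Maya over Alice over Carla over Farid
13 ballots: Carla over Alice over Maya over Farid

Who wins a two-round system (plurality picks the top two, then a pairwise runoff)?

Alice

Round 1 first-place votes: Farid 8, Alice 23, Carla 13, Maya 30. Maya and Alice advance.
Runoff: Maya is ranked above Alice on 30 ballots, Alice above Maya on 44.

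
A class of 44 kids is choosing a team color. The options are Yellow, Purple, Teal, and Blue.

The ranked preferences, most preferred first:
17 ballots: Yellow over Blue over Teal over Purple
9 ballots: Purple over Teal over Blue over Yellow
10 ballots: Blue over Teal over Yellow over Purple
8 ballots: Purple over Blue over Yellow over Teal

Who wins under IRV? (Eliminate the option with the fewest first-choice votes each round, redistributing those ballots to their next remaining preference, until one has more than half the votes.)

Yellow

Round 1: Yellow 17, Purple 17, Teal 0, Blue 10. Teal eliminated.
Round 2: Yellow 17, Purple 17, Blue 10. Blue eliminated.
Round 3: Yellow 27, Purple 17. Yellow has a majority (≥23).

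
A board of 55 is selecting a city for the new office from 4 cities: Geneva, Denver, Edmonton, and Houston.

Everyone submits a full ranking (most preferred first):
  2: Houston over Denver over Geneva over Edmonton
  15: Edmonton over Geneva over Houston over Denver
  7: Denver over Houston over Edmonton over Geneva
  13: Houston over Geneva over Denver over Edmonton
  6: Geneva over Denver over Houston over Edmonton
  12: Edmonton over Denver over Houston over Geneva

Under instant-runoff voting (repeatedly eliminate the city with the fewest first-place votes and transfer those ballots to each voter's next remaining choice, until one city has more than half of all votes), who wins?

Round 1: Geneva 6, Denver 7, Edmonton 27, Houston 15. Geneva eliminated.
Round 2: Denver 13, Edmonton 27, Houston 15. Denver eliminated.
Round 3: Edmonton 27, Houston 28. Houston has a majority (≥28).

Houston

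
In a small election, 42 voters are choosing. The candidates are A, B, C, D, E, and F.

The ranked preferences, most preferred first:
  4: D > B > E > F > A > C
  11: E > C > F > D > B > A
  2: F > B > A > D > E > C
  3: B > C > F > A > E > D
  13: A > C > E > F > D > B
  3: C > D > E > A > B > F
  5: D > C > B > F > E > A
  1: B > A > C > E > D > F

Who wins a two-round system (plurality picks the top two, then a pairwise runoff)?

E

Round 1 first-place votes: A 13, B 4, C 3, D 9, E 11, F 2. A and E advance.
Runoff: A is ranked above E on 19 ballots, E above A on 23.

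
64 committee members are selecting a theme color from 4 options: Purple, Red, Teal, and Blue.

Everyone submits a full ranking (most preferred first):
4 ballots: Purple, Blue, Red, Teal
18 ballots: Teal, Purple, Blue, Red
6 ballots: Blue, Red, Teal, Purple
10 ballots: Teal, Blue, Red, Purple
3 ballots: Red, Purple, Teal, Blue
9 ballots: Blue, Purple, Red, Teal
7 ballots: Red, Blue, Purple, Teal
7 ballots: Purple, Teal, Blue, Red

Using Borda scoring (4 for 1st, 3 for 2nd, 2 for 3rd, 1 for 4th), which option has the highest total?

Purple: 4×4 + 18×3 + 6×1 + 10×1 + 3×3 + 9×3 + 7×2 + 7×4 = 164
Red: 4×2 + 18×1 + 6×3 + 10×2 + 3×4 + 9×2 + 7×4 + 7×1 = 129
Teal: 4×1 + 18×4 + 6×2 + 10×4 + 3×2 + 9×1 + 7×1 + 7×3 = 171
Blue: 4×3 + 18×2 + 6×4 + 10×3 + 3×1 + 9×4 + 7×3 + 7×2 = 176

Blue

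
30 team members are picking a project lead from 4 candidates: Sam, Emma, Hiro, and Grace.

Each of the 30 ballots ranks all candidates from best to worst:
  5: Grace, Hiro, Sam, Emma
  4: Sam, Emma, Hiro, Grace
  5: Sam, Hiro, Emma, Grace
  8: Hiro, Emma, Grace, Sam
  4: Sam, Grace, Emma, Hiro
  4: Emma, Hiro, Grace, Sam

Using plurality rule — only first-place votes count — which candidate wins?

First-place votes: Sam 13, Emma 4, Hiro 8, Grace 5.

Sam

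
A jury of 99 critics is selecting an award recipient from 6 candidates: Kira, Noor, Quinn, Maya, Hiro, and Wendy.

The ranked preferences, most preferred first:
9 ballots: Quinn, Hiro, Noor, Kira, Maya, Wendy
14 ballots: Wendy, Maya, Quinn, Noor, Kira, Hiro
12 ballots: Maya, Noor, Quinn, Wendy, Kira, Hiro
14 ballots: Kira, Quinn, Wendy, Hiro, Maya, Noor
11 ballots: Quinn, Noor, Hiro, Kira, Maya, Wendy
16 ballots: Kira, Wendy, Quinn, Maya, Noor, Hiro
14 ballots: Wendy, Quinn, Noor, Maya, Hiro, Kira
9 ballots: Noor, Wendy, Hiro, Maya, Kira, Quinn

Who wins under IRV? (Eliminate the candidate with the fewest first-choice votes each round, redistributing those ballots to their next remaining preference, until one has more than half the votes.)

Wendy

Round 1: Kira 30, Noor 9, Quinn 20, Maya 12, Hiro 0, Wendy 28. Hiro eliminated.
Round 2: Kira 30, Noor 9, Quinn 20, Maya 12, Wendy 28. Noor eliminated.
Round 3: Kira 30, Quinn 20, Maya 12, Wendy 37. Maya eliminated.
Round 4: Kira 30, Quinn 32, Wendy 37. Kira eliminated.
Round 5: Quinn 46, Wendy 53. Wendy has a majority (≥50).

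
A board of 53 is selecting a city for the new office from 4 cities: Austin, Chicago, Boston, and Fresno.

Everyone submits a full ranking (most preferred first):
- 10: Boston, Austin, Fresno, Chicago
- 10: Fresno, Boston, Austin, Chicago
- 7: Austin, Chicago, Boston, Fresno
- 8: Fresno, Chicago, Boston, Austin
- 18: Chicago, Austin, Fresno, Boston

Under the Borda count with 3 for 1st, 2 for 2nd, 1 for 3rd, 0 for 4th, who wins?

Austin: 10×2 + 10×1 + 7×3 + 8×0 + 18×2 = 87
Chicago: 10×0 + 10×0 + 7×2 + 8×2 + 18×3 = 84
Boston: 10×3 + 10×2 + 7×1 + 8×1 + 18×0 = 65
Fresno: 10×1 + 10×3 + 7×0 + 8×3 + 18×1 = 82

Austin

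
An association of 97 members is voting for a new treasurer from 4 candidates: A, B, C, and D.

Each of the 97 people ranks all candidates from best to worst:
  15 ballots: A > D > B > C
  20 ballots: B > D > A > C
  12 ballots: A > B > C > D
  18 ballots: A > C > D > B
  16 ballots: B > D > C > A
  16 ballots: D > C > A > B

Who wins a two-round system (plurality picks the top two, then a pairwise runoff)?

Round 1 first-place votes: A 45, B 36, C 0, D 16. A and B advance.
Runoff: A is ranked above B on 61 ballots, B above A on 36.

A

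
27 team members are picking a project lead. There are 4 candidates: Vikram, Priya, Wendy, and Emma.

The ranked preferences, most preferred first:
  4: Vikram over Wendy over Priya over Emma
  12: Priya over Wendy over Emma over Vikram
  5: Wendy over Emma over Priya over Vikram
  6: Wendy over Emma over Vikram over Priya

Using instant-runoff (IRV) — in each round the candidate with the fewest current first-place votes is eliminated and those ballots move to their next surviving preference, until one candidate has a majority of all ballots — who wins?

Wendy

Round 1: Vikram 4, Priya 12, Wendy 11, Emma 0. Emma eliminated.
Round 2: Vikram 4, Priya 12, Wendy 11. Vikram eliminated.
Round 3: Priya 12, Wendy 15. Wendy has a majority (≥14).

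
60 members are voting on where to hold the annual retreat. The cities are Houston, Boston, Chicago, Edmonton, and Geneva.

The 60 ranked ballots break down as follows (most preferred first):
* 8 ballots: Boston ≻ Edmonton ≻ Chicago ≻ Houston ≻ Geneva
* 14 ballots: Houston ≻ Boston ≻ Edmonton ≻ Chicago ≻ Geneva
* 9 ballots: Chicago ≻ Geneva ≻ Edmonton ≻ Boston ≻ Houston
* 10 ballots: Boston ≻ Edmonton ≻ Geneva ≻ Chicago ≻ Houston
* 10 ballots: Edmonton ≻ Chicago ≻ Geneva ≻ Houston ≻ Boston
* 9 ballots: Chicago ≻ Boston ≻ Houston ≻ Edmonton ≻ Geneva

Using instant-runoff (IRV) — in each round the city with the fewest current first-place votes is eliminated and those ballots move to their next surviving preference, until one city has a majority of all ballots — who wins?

Boston

Round 1: Houston 14, Boston 18, Chicago 18, Edmonton 10, Geneva 0. Geneva eliminated.
Round 2: Houston 14, Boston 18, Chicago 18, Edmonton 10. Edmonton eliminated.
Round 3: Houston 14, Boston 18, Chicago 28. Houston eliminated.
Round 4: Boston 32, Chicago 28. Boston has a majority (≥31).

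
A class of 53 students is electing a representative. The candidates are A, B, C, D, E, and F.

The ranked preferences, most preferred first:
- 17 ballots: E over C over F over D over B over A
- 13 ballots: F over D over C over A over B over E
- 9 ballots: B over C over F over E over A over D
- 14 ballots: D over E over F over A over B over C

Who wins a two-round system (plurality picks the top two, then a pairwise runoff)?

D

Round 1 first-place votes: A 0, B 9, C 0, D 14, E 17, F 13. E and D advance.
Runoff: E is ranked above D on 26 ballots, D above E on 27.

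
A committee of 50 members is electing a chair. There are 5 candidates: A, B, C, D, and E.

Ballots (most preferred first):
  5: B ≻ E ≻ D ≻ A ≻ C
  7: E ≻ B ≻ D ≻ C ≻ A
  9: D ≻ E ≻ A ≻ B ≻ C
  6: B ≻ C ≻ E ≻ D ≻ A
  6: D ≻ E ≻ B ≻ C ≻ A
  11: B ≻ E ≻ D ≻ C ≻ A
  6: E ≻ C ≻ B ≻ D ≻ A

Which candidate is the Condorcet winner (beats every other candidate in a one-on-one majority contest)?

E

E vs A: 50–0
E vs B: 28–22
E vs C: 44–6
E vs D: 35–15
E beats every other candidate.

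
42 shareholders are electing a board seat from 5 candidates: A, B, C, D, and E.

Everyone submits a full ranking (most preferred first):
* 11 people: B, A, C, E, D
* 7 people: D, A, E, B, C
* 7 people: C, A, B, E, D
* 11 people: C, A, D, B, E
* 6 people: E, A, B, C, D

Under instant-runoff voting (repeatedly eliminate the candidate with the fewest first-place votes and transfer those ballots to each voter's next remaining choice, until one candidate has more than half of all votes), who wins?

B

Round 1: A 0, B 11, C 18, D 7, E 6. A eliminated.
Round 2: B 11, C 18, D 7, E 6. E eliminated.
Round 3: B 17, C 18, D 7. D eliminated.
Round 4: B 24, C 18. B has a majority (≥22).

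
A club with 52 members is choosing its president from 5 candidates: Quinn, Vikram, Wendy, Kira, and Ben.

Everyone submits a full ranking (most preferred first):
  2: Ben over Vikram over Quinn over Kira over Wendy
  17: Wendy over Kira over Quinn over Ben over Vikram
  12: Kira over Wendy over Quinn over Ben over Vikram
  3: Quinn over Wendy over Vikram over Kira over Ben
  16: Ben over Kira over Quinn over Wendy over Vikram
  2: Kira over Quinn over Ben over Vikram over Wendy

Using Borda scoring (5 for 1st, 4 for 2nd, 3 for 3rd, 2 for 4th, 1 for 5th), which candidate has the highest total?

Quinn: 2×3 + 17×3 + 12×3 + 3×5 + 16×3 + 2×4 = 164
Vikram: 2×4 + 17×1 + 12×1 + 3×3 + 16×1 + 2×2 = 66
Wendy: 2×1 + 17×5 + 12×4 + 3×4 + 16×2 + 2×1 = 181
Kira: 2×2 + 17×4 + 12×5 + 3×2 + 16×4 + 2×5 = 212
Ben: 2×5 + 17×2 + 12×2 + 3×1 + 16×5 + 2×3 = 157

Kira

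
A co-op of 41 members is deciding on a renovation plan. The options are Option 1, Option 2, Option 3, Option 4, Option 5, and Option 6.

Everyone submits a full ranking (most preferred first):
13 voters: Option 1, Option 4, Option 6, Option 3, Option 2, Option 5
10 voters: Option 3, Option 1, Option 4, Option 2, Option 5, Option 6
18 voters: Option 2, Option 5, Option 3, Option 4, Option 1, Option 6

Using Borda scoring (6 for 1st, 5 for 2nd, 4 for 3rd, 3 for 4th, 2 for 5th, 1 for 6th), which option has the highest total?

Option 3

Option 1: 13×6 + 10×5 + 18×2 = 164
Option 2: 13×2 + 10×3 + 18×6 = 164
Option 3: 13×3 + 10×6 + 18×4 = 171
Option 4: 13×5 + 10×4 + 18×3 = 159
Option 5: 13×1 + 10×2 + 18×5 = 123
Option 6: 13×4 + 10×1 + 18×1 = 80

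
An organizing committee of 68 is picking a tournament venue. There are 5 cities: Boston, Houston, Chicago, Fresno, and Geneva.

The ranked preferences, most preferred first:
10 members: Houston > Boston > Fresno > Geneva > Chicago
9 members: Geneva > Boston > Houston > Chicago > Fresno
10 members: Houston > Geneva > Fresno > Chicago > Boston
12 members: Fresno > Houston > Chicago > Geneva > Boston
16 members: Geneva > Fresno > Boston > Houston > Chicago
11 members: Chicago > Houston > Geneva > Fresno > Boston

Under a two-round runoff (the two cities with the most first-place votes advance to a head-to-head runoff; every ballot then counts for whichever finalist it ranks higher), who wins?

Round 1 first-place votes: Boston 0, Houston 20, Chicago 11, Fresno 12, Geneva 25. Geneva and Houston advance.
Runoff: Geneva is ranked above Houston on 25 ballots, Houston above Geneva on 43.

Houston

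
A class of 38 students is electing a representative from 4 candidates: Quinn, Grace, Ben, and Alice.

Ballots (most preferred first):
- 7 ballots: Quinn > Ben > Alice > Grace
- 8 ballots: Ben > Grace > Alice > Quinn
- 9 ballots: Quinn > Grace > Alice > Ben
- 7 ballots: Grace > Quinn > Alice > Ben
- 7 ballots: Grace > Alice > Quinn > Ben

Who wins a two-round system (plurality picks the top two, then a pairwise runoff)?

Grace

Round 1 first-place votes: Quinn 16, Grace 14, Ben 8, Alice 0. Quinn and Grace advance.
Runoff: Quinn is ranked above Grace on 16 ballots, Grace above Quinn on 22.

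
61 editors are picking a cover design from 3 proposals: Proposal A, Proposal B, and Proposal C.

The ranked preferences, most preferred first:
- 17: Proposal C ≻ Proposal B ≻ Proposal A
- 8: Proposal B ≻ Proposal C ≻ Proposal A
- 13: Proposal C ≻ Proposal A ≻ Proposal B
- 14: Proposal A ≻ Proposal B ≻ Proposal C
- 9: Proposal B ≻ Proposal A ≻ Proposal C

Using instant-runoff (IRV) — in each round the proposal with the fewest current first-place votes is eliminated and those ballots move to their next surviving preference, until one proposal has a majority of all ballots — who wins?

Proposal B

Round 1: Proposal A 14, Proposal B 17, Proposal C 30. Proposal A eliminated.
Round 2: Proposal B 31, Proposal C 30. Proposal B has a majority (≥31).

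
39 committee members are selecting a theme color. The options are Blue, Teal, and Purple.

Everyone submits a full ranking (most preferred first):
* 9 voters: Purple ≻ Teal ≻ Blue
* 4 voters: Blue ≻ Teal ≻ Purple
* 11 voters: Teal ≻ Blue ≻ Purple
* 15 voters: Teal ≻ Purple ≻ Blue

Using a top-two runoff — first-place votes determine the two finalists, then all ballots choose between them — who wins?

Round 1 first-place votes: Blue 4, Teal 26, Purple 9. Teal and Purple advance.
Runoff: Teal is ranked above Purple on 30 ballots, Purple above Teal on 9.

Teal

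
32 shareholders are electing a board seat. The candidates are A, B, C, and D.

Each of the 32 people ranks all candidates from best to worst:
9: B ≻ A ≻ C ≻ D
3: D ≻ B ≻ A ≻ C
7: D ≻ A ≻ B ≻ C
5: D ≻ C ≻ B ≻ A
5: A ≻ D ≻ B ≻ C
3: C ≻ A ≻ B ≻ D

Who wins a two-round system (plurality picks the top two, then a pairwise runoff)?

Round 1 first-place votes: A 5, B 9, C 3, D 15. D and B advance.
Runoff: D is ranked above B on 20 ballots, B above D on 12.

D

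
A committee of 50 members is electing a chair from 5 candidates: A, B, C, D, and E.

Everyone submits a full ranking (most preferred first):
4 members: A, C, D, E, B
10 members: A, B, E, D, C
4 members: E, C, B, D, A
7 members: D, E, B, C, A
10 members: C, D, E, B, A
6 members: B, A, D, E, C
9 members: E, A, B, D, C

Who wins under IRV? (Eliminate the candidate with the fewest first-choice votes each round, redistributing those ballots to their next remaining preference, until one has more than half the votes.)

E

Round 1: A 14, B 6, C 10, D 7, E 13. B eliminated.
Round 2: A 20, C 10, D 7, E 13. D eliminated.
Round 3: A 20, C 10, E 20. C eliminated.
Round 4: A 20, E 30. E has a majority (≥26).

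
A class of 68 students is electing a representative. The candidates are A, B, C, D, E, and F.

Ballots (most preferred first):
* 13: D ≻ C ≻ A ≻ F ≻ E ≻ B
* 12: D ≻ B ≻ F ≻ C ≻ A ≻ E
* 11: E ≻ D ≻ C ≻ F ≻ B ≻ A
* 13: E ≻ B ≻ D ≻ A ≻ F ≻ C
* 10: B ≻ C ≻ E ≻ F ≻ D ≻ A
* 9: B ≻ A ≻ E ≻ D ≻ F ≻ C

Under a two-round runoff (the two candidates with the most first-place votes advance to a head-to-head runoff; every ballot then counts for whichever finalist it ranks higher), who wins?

Round 1 first-place votes: A 0, B 19, C 0, D 25, E 24, F 0. D and E advance.
Runoff: D is ranked above E on 25 ballots, E above D on 43.

E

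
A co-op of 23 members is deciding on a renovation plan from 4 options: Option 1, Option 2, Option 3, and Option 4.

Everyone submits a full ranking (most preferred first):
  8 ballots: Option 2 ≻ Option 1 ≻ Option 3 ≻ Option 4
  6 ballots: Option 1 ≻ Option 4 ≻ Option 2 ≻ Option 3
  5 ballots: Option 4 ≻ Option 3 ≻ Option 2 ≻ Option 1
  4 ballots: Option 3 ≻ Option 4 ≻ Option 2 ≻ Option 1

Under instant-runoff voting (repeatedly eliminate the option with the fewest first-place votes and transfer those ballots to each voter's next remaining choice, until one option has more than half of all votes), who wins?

Option 4

Round 1: Option 1 6, Option 2 8, Option 3 4, Option 4 5. Option 3 eliminated.
Round 2: Option 1 6, Option 2 8, Option 4 9. Option 1 eliminated.
Round 3: Option 2 8, Option 4 15. Option 4 has a majority (≥12).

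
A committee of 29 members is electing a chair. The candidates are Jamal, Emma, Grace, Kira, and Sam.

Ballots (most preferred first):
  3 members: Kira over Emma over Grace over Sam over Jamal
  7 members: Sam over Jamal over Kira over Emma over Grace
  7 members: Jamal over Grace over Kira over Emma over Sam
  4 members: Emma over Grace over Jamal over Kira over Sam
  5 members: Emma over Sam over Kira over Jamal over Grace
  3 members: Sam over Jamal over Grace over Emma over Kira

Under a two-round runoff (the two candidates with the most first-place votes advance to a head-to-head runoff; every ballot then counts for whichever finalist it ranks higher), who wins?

Round 1 first-place votes: Jamal 7, Emma 9, Grace 0, Kira 3, Sam 10. Sam and Emma advance.
Runoff: Sam is ranked above Emma on 10 ballots, Emma above Sam on 19.

Emma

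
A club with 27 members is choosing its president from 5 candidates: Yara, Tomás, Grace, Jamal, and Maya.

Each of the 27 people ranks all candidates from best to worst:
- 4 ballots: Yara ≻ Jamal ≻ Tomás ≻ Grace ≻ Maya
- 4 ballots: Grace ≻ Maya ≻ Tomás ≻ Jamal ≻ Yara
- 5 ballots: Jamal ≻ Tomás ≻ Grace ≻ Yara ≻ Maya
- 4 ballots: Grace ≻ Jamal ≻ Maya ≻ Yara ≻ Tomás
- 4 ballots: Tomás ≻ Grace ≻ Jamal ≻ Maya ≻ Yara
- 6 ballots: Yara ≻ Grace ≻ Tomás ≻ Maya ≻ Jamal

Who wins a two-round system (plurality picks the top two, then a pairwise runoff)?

Grace

Round 1 first-place votes: Yara 10, Tomás 4, Grace 8, Jamal 5, Maya 0. Yara and Grace advance.
Runoff: Yara is ranked above Grace on 10 ballots, Grace above Yara on 17.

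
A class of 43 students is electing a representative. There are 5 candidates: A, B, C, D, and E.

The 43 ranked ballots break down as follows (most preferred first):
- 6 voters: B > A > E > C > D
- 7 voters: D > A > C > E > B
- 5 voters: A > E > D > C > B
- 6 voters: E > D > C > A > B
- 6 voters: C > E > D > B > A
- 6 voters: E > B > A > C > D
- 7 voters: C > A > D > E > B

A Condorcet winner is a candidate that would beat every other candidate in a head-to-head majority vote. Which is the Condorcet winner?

A vs B: 25–18
A vs C: 24–19
A vs D: 24–19
A vs E: 25–18
A beats every other candidate.

A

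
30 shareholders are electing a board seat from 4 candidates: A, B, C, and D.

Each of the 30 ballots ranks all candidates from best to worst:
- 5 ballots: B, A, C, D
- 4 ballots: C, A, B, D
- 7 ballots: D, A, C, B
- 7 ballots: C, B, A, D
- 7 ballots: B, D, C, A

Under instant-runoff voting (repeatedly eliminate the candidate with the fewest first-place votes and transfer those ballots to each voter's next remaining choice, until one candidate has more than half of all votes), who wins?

Round 1: A 0, B 12, C 11, D 7. A eliminated.
Round 2: B 12, C 11, D 7. D eliminated.
Round 3: B 12, C 18. C has a majority (≥16).

C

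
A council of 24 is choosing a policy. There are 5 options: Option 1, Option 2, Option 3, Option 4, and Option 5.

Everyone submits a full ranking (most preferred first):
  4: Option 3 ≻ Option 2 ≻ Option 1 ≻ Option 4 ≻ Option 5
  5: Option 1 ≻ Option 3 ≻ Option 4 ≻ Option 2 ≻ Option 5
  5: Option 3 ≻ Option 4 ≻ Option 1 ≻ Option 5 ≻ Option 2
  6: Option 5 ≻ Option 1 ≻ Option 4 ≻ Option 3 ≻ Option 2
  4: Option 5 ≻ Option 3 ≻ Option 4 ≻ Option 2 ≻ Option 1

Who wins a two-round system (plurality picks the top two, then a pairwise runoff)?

Round 1 first-place votes: Option 1 5, Option 2 0, Option 3 9, Option 4 0, Option 5 10. Option 5 and Option 3 advance.
Runoff: Option 5 is ranked above Option 3 on 10 ballots, Option 3 above Option 5 on 14.

Option 3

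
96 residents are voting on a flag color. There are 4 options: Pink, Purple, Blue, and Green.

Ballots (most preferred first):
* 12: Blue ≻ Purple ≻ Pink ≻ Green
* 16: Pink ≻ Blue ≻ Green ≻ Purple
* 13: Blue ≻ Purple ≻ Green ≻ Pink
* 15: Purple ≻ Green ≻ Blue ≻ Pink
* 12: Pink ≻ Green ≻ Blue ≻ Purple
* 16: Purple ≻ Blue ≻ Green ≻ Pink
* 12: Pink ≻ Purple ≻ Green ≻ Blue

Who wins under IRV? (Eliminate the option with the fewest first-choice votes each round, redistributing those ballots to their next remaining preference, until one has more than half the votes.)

Purple

Round 1: Pink 40, Purple 31, Blue 25, Green 0. Green eliminated.
Round 2: Pink 40, Purple 31, Blue 25. Blue eliminated.
Round 3: Pink 40, Purple 56. Purple has a majority (≥49).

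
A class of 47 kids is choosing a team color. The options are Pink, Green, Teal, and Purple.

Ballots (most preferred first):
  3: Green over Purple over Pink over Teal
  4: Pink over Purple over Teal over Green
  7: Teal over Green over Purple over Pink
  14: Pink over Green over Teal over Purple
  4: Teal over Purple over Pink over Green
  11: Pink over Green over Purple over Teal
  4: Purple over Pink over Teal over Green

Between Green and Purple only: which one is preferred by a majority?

Green is ranked above Purple on 35 ballots; Purple above Green on 12.

Green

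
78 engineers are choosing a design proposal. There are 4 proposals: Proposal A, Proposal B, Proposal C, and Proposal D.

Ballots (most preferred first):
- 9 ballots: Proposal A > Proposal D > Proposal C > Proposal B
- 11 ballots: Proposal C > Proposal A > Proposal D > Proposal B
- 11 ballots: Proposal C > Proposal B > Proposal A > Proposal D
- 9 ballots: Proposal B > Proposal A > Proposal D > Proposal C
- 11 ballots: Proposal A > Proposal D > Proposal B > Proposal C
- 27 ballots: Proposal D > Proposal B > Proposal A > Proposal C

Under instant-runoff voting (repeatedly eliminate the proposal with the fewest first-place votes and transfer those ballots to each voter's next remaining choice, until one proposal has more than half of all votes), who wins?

Proposal A

Round 1: Proposal A 20, Proposal B 9, Proposal C 22, Proposal D 27. Proposal B eliminated.
Round 2: Proposal A 29, Proposal C 22, Proposal D 27. Proposal C eliminated.
Round 3: Proposal A 51, Proposal D 27. Proposal A has a majority (≥40).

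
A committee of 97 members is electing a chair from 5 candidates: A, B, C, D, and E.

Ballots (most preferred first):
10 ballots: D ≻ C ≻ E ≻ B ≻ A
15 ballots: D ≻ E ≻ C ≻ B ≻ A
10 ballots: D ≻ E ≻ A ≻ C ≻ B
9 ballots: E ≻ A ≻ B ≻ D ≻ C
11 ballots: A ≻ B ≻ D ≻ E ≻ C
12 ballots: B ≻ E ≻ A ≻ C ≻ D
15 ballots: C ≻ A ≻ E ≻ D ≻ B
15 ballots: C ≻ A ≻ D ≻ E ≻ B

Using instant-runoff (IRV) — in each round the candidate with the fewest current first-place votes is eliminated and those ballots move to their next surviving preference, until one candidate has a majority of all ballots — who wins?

Round 1: A 11, B 12, C 30, D 35, E 9. E eliminated.
Round 2: A 20, B 12, C 30, D 35. B eliminated.
Round 3: A 32, C 30, D 35. C eliminated.
Round 4: A 62, D 35. A has a majority (≥49).

A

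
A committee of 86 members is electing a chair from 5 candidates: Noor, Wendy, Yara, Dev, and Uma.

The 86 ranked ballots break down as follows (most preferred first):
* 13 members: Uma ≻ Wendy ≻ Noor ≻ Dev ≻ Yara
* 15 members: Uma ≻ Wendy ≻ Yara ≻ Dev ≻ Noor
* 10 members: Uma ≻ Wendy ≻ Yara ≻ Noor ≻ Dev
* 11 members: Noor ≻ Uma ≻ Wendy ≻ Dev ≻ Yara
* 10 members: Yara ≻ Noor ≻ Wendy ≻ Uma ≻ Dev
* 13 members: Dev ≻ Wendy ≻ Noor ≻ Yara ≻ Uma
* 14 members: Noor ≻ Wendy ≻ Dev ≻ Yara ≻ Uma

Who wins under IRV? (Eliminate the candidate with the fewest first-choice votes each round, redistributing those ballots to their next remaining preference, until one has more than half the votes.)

Round 1: Noor 25, Wendy 0, Yara 10, Dev 13, Uma 38. Wendy eliminated.
Round 2: Noor 25, Yara 10, Dev 13, Uma 38. Yara eliminated.
Round 3: Noor 35, Dev 13, Uma 38. Dev eliminated.
Round 4: Noor 48, Uma 38. Noor has a majority (≥44).

Noor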